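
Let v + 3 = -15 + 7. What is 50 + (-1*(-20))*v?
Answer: -170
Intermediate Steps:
v = -11 (v = -3 + (-15 + 7) = -3 - 8 = -11)
50 + (-1*(-20))*v = 50 - 1*(-20)*(-11) = 50 + 20*(-11) = 50 - 220 = -170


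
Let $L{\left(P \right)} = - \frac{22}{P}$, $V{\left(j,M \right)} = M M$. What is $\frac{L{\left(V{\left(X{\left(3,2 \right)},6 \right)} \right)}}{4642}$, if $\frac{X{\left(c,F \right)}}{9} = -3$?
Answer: $- \frac{1}{7596} \approx -0.00013165$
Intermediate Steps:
$X{\left(c,F \right)} = -27$ ($X{\left(c,F \right)} = 9 \left(-3\right) = -27$)
$V{\left(j,M \right)} = M^{2}$
$\frac{L{\left(V{\left(X{\left(3,2 \right)},6 \right)} \right)}}{4642} = \frac{\left(-22\right) \frac{1}{6^{2}}}{4642} = - \frac{22}{36} \cdot \frac{1}{4642} = \left(-22\right) \frac{1}{36} \cdot \frac{1}{4642} = \left(- \frac{11}{18}\right) \frac{1}{4642} = - \frac{1}{7596}$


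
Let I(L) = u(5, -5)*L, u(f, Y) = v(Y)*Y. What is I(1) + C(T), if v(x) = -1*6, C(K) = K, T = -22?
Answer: 8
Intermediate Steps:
v(x) = -6
u(f, Y) = -6*Y
I(L) = 30*L (I(L) = (-6*(-5))*L = 30*L)
I(1) + C(T) = 30*1 - 22 = 30 - 22 = 8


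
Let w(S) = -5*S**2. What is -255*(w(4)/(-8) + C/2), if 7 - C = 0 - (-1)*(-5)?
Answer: -4080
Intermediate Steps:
C = 12 (C = 7 - (0 - (-1)*(-5)) = 7 - (0 - 1*5) = 7 - (0 - 5) = 7 - 1*(-5) = 7 + 5 = 12)
-255*(w(4)/(-8) + C/2) = -255*(-5*4**2/(-8) + 12/2) = -255*(-5*16*(-1/8) + 12*(1/2)) = -255*(-80*(-1/8) + 6) = -255*(10 + 6) = -255*16 = -4080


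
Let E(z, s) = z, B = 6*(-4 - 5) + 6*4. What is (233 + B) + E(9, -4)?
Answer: 212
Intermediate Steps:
B = -30 (B = 6*(-9) + 24 = -54 + 24 = -30)
(233 + B) + E(9, -4) = (233 - 30) + 9 = 203 + 9 = 212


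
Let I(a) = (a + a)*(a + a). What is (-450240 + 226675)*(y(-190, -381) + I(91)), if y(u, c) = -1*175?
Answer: -7366243185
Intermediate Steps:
y(u, c) = -175
I(a) = 4*a**2 (I(a) = (2*a)*(2*a) = 4*a**2)
(-450240 + 226675)*(y(-190, -381) + I(91)) = (-450240 + 226675)*(-175 + 4*91**2) = -223565*(-175 + 4*8281) = -223565*(-175 + 33124) = -223565*32949 = -7366243185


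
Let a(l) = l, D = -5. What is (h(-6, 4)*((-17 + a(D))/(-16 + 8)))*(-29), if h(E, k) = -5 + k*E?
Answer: 9251/4 ≈ 2312.8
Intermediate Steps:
h(E, k) = -5 + E*k
(h(-6, 4)*((-17 + a(D))/(-16 + 8)))*(-29) = ((-5 - 6*4)*((-17 - 5)/(-16 + 8)))*(-29) = ((-5 - 24)*(-22/(-8)))*(-29) = -(-638)*(-1)/8*(-29) = -29*11/4*(-29) = -319/4*(-29) = 9251/4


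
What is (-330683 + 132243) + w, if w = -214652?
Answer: -413092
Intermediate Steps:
(-330683 + 132243) + w = (-330683 + 132243) - 214652 = -198440 - 214652 = -413092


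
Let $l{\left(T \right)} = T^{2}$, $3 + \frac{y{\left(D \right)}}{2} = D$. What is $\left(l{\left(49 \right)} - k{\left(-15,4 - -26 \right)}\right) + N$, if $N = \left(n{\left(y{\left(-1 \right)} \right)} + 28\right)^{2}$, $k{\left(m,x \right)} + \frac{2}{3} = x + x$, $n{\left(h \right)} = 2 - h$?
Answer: $\frac{11357}{3} \approx 3785.7$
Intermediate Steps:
$y{\left(D \right)} = -6 + 2 D$
$k{\left(m,x \right)} = - \frac{2}{3} + 2 x$ ($k{\left(m,x \right)} = - \frac{2}{3} + \left(x + x\right) = - \frac{2}{3} + 2 x$)
$N = 1444$ ($N = \left(\left(2 - \left(-6 + 2 \left(-1\right)\right)\right) + 28\right)^{2} = \left(\left(2 - \left(-6 - 2\right)\right) + 28\right)^{2} = \left(\left(2 - -8\right) + 28\right)^{2} = \left(\left(2 + 8\right) + 28\right)^{2} = \left(10 + 28\right)^{2} = 38^{2} = 1444$)
$\left(l{\left(49 \right)} - k{\left(-15,4 - -26 \right)}\right) + N = \left(49^{2} - \left(- \frac{2}{3} + 2 \left(4 - -26\right)\right)\right) + 1444 = \left(2401 - \left(- \frac{2}{3} + 2 \left(4 + 26\right)\right)\right) + 1444 = \left(2401 - \left(- \frac{2}{3} + 2 \cdot 30\right)\right) + 1444 = \left(2401 - \left(- \frac{2}{3} + 60\right)\right) + 1444 = \left(2401 - \frac{178}{3}\right) + 1444 = \frac{7025}{3} + 1444 = \frac{11357}{3}$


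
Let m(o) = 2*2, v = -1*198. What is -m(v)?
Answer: -4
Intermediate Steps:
v = -198
m(o) = 4
-m(v) = -1*4 = -4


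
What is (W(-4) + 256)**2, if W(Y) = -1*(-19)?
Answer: 75625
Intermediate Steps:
W(Y) = 19
(W(-4) + 256)**2 = (19 + 256)**2 = 275**2 = 75625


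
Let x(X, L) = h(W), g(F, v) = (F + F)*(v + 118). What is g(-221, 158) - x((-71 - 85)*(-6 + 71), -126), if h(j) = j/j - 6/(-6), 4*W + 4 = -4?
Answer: -121994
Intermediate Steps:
W = -2 (W = -1 + (1/4)*(-4) = -1 - 1 = -2)
h(j) = 2 (h(j) = 1 - 6*(-1/6) = 1 + 1 = 2)
g(F, v) = 2*F*(118 + v) (g(F, v) = (2*F)*(118 + v) = 2*F*(118 + v))
x(X, L) = 2
g(-221, 158) - x((-71 - 85)*(-6 + 71), -126) = 2*(-221)*(118 + 158) - 1*2 = 2*(-221)*276 - 2 = -121992 - 2 = -121994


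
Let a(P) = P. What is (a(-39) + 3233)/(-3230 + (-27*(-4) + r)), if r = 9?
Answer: -3194/3113 ≈ -1.0260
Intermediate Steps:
(a(-39) + 3233)/(-3230 + (-27*(-4) + r)) = (-39 + 3233)/(-3230 + (-27*(-4) + 9)) = 3194/(-3230 + (108 + 9)) = 3194/(-3230 + 117) = 3194/(-3113) = 3194*(-1/3113) = -3194/3113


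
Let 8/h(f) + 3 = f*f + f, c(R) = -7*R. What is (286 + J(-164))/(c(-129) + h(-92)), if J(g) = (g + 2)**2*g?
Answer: -7203583274/1511443 ≈ -4766.0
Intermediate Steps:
J(g) = g*(2 + g)**2 (J(g) = (2 + g)**2*g = g*(2 + g)**2)
h(f) = 8/(-3 + f + f**2) (h(f) = 8/(-3 + (f*f + f)) = 8/(-3 + (f**2 + f)) = 8/(-3 + (f + f**2)) = 8/(-3 + f + f**2))
(286 + J(-164))/(c(-129) + h(-92)) = (286 - 164*(2 - 164)**2)/(-7*(-129) + 8/(-3 - 92 + (-92)**2)) = (286 - 164*(-162)**2)/(903 + 8/(-3 - 92 + 8464)) = (286 - 164*26244)/(903 + 8/8369) = (286 - 4304016)/(903 + 8*(1/8369)) = -4303730/(903 + 8/8369) = -4303730/7557215/8369 = -4303730*8369/7557215 = -7203583274/1511443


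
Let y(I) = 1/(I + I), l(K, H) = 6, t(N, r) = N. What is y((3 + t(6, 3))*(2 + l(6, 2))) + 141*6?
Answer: 121825/144 ≈ 846.01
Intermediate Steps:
y(I) = 1/(2*I)
y((3 + t(6, 3))*(2 + l(6, 2))) + 141*6 = 1/(2*(((3 + 6)*(2 + 6)))) + 141*6 = 1/(2*((9*8))) + 846 = (1/2)/72 + 846 = (1/2)*(1/72) + 846 = 1/144 + 846 = 121825/144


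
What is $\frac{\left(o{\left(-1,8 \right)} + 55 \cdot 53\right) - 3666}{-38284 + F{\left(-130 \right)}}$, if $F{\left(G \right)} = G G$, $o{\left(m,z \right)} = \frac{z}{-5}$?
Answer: $\frac{3763}{106920} \approx 0.035195$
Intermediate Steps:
$o{\left(m,z \right)} = - \frac{z}{5}$ ($o{\left(m,z \right)} = z \left(- \frac{1}{5}\right) = - \frac{z}{5}$)
$F{\left(G \right)} = G^{2}$
$\frac{\left(o{\left(-1,8 \right)} + 55 \cdot 53\right) - 3666}{-38284 + F{\left(-130 \right)}} = \frac{\left(\left(- \frac{1}{5}\right) 8 + 55 \cdot 53\right) - 3666}{-38284 + \left(-130\right)^{2}} = \frac{\left(- \frac{8}{5} + 2915\right) - 3666}{-38284 + 16900} = \frac{\frac{14567}{5} - 3666}{-21384} = \left(- \frac{3763}{5}\right) \left(- \frac{1}{21384}\right) = \frac{3763}{106920}$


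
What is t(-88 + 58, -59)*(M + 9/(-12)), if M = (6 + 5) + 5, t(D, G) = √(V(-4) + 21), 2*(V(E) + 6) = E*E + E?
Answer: 61*√21/4 ≈ 69.884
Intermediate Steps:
V(E) = -6 + E/2 + E²/2 (V(E) = -6 + (E*E + E)/2 = -6 + (E² + E)/2 = -6 + (E + E²)/2 = -6 + (E/2 + E²/2) = -6 + E/2 + E²/2)
t(D, G) = √21 (t(D, G) = √((-6 + (½)*(-4) + (½)*(-4)²) + 21) = √((-6 - 2 + (½)*16) + 21) = √((-6 - 2 + 8) + 21) = √(0 + 21) = √21)
M = 16 (M = 11 + 5 = 16)
t(-88 + 58, -59)*(M + 9/(-12)) = √21*(16 + 9/(-12)) = √21*(16 + 9*(-1/12)) = √21*(16 - ¾) = √21*(61/4) = 61*√21/4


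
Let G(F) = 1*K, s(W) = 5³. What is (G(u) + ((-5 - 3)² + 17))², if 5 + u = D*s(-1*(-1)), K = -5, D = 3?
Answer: 5776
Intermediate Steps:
s(W) = 125
u = 370 (u = -5 + 3*125 = -5 + 375 = 370)
G(F) = -5 (G(F) = 1*(-5) = -5)
(G(u) + ((-5 - 3)² + 17))² = (-5 + ((-5 - 3)² + 17))² = (-5 + ((-8)² + 17))² = (-5 + (64 + 17))² = (-5 + 81)² = 76² = 5776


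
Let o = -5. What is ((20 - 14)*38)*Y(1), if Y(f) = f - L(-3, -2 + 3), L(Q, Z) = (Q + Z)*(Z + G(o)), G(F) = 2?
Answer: 1596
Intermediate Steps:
L(Q, Z) = (2 + Z)*(Q + Z) (L(Q, Z) = (Q + Z)*(Z + 2) = (Q + Z)*(2 + Z) = (2 + Z)*(Q + Z))
Y(f) = 6 + f (Y(f) = f - ((-2 + 3)² + 2*(-3) + 2*(-2 + 3) - 3*(-2 + 3)) = f - (1² - 6 + 2*1 - 3*1) = f - (1 - 6 + 2 - 3) = f - 1*(-6) = f + 6 = 6 + f)
((20 - 14)*38)*Y(1) = ((20 - 14)*38)*(6 + 1) = (6*38)*7 = 228*7 = 1596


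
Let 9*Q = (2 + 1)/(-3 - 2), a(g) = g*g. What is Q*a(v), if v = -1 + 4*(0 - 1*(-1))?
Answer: -⅗ ≈ -0.60000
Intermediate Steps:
v = 3 (v = -1 + 4*(0 + 1) = -1 + 4*1 = -1 + 4 = 3)
a(g) = g²
Q = -1/15 (Q = ((2 + 1)/(-3 - 2))/9 = (3/(-5))/9 = (3*(-⅕))/9 = (⅑)*(-⅗) = -1/15 ≈ -0.066667)
Q*a(v) = -1/15*3² = -1/15*9 = -⅗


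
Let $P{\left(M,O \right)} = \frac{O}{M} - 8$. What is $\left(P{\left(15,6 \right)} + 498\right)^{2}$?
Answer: $\frac{6012304}{25} \approx 2.4049 \cdot 10^{5}$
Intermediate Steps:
$P{\left(M,O \right)} = -8 + \frac{O}{M}$
$\left(P{\left(15,6 \right)} + 498\right)^{2} = \left(\left(-8 + \frac{6}{15}\right) + 498\right)^{2} = \left(\left(-8 + 6 \cdot \frac{1}{15}\right) + 498\right)^{2} = \left(\left(-8 + \frac{2}{5}\right) + 498\right)^{2} = \left(- \frac{38}{5} + 498\right)^{2} = \left(\frac{2452}{5}\right)^{2} = \frac{6012304}{25}$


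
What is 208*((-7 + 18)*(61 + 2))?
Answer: 144144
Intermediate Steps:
208*((-7 + 18)*(61 + 2)) = 208*(11*63) = 208*693 = 144144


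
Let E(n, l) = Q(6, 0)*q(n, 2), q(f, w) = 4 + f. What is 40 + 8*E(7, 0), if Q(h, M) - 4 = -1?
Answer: 304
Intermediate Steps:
Q(h, M) = 3 (Q(h, M) = 4 - 1 = 3)
E(n, l) = 12 + 3*n (E(n, l) = 3*(4 + n) = 12 + 3*n)
40 + 8*E(7, 0) = 40 + 8*(12 + 3*7) = 40 + 8*(12 + 21) = 40 + 8*33 = 40 + 264 = 304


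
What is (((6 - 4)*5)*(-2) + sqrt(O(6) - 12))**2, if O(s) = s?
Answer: (-20 + I*sqrt(6))**2 ≈ 394.0 - 97.98*I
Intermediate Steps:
(((6 - 4)*5)*(-2) + sqrt(O(6) - 12))**2 = (((6 - 4)*5)*(-2) + sqrt(6 - 12))**2 = ((2*5)*(-2) + sqrt(-6))**2 = (10*(-2) + I*sqrt(6))**2 = (-20 + I*sqrt(6))**2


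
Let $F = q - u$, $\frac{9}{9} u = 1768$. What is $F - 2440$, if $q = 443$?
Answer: $-3765$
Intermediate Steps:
$u = 1768$
$F = -1325$ ($F = 443 - 1768 = -1325$)
$F - 2440 = -1325 - 2440 = -3765$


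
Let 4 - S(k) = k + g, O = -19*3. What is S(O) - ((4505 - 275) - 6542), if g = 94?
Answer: 2279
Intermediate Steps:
O = -57
S(k) = -90 - k (S(k) = 4 - (k + 94) = 4 - (94 + k) = 4 + (-94 - k) = -90 - k)
S(O) - ((4505 - 275) - 6542) = (-90 - 1*(-57)) - ((4505 - 275) - 6542) = (-90 + 57) - (4230 - 6542) = -33 - 1*(-2312) = -33 + 2312 = 2279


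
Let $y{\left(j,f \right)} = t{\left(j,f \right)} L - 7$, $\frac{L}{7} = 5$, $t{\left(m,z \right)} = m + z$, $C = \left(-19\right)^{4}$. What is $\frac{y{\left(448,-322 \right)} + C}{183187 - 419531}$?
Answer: $- \frac{33681}{59086} \approx -0.57003$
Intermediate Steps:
$C = 130321$
$L = 35$ ($L = 7 \cdot 5 = 35$)
$y{\left(j,f \right)} = -7 + 35 f + 35 j$ ($y{\left(j,f \right)} = \left(j + f\right) 35 - 7 = \left(f + j\right) 35 - 7 = \left(35 f + 35 j\right) - 7 = -7 + 35 f + 35 j$)
$\frac{y{\left(448,-322 \right)} + C}{183187 - 419531} = \frac{\left(-7 + 35 \left(-322\right) + 35 \cdot 448\right) + 130321}{183187 - 419531} = \frac{\left(-7 - 11270 + 15680\right) + 130321}{-236344} = \left(4403 + 130321\right) \left(- \frac{1}{236344}\right) = 134724 \left(- \frac{1}{236344}\right) = - \frac{33681}{59086}$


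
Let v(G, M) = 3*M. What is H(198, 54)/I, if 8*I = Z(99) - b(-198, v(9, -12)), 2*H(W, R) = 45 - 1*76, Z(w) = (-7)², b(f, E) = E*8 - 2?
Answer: -124/339 ≈ -0.36578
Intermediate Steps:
b(f, E) = -2 + 8*E (b(f, E) = 8*E - 2 = -2 + 8*E)
Z(w) = 49
H(W, R) = -31/2 (H(W, R) = (45 - 1*76)/2 = (45 - 76)/2 = (½)*(-31) = -31/2)
I = 339/8 (I = (49 - (-2 + 8*(3*(-12))))/8 = (49 - (-2 + 8*(-36)))/8 = (49 - (-2 - 288))/8 = (49 - 1*(-290))/8 = (49 + 290)/8 = (⅛)*339 = 339/8 ≈ 42.375)
H(198, 54)/I = -31/(2*339/8) = -31/2*8/339 = -124/339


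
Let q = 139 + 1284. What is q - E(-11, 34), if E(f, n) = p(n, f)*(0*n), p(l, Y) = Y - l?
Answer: 1423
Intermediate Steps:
E(f, n) = 0 (E(f, n) = (f - n)*(0*n) = (f - n)*0 = 0)
q = 1423
q - E(-11, 34) = 1423 - 1*0 = 1423 + 0 = 1423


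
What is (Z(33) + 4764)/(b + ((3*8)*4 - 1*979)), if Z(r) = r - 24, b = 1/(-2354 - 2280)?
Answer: -7372694/1363941 ≈ -5.4054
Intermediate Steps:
b = -1/4634 (b = 1/(-4634) = -1/4634 ≈ -0.00021580)
Z(r) = -24 + r
(Z(33) + 4764)/(b + ((3*8)*4 - 1*979)) = ((-24 + 33) + 4764)/(-1/4634 + ((3*8)*4 - 1*979)) = (9 + 4764)/(-1/4634 + (24*4 - 979)) = 4773/(-1/4634 + (96 - 979)) = 4773/(-1/4634 - 883) = 4773/(-4091823/4634) = 4773*(-4634/4091823) = -7372694/1363941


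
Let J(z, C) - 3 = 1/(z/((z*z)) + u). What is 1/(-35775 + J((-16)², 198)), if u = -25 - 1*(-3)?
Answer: -5631/201432388 ≈ -2.7955e-5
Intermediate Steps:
u = -22 (u = -25 + 3 = -22)
J(z, C) = 3 + 1/(-22 + 1/z) (J(z, C) = 3 + 1/(z/((z*z)) - 22) = 3 + 1/(z/(z²) - 22) = 3 + 1/(z/z² - 22) = 3 + 1/(1/z - 22) = 3 + 1/(-22 + 1/z))
1/(-35775 + J((-16)², 198)) = 1/(-35775 + (-3 + 65*(-16)²)/(-1 + 22*(-16)²)) = 1/(-35775 + (-3 + 65*256)/(-1 + 22*256)) = 1/(-35775 + (-3 + 16640)/(-1 + 5632)) = 1/(-35775 + 16637/5631) = 1/(-201432388/5631) = -5631/201432388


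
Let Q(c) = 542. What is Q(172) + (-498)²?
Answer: 248546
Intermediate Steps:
Q(172) + (-498)² = 542 + (-498)² = 542 + 248004 = 248546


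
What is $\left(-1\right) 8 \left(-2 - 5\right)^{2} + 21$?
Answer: $-371$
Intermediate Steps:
$\left(-1\right) 8 \left(-2 - 5\right)^{2} + 21 = - 8 \left(-7\right)^{2} + 21 = \left(-8\right) 49 + 21 = -392 + 21 = -371$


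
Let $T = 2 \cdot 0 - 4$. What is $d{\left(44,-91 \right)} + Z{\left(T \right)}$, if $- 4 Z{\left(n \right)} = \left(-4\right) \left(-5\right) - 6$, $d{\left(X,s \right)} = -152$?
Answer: $- \frac{311}{2} \approx -155.5$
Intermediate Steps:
$T = -4$ ($T = 0 - 4 = -4$)
$Z{\left(n \right)} = - \frac{7}{2}$ ($Z{\left(n \right)} = - \frac{\left(-4\right) \left(-5\right) - 6}{4} = - \frac{20 - 6}{4} = \left(- \frac{1}{4}\right) 14 = - \frac{7}{2}$)
$d{\left(44,-91 \right)} + Z{\left(T \right)} = -152 - \frac{7}{2} = - \frac{311}{2}$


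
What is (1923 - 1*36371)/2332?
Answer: -8612/583 ≈ -14.772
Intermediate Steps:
(1923 - 1*36371)/2332 = (1923 - 36371)*(1/2332) = -34448*1/2332 = -8612/583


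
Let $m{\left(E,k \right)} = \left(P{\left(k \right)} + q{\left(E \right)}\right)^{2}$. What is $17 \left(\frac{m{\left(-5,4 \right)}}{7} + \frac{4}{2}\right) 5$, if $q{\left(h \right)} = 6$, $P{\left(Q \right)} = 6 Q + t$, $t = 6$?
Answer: $\frac{111350}{7} \approx 15907.0$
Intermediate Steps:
$P{\left(Q \right)} = 6 + 6 Q$ ($P{\left(Q \right)} = 6 Q + 6 = 6 + 6 Q$)
$m{\left(E,k \right)} = \left(12 + 6 k\right)^{2}$ ($m{\left(E,k \right)} = \left(\left(6 + 6 k\right) + 6\right)^{2} = \left(12 + 6 k\right)^{2}$)
$17 \left(\frac{m{\left(-5,4 \right)}}{7} + \frac{4}{2}\right) 5 = 17 \left(\frac{36 \left(2 + 4\right)^{2}}{7} + \frac{4}{2}\right) 5 = 17 \left(36 \cdot 6^{2} \cdot \frac{1}{7} + 4 \cdot \frac{1}{2}\right) 5 = 17 \left(36 \cdot 36 \cdot \frac{1}{7} + 2\right) 5 = 17 \left(1296 \cdot \frac{1}{7} + 2\right) 5 = 17 \left(\frac{1296}{7} + 2\right) 5 = 17 \cdot \frac{1310}{7} \cdot 5 = \frac{22270}{7} \cdot 5 = \frac{111350}{7}$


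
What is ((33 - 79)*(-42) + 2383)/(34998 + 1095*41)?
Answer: 4315/79893 ≈ 0.054010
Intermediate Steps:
((33 - 79)*(-42) + 2383)/(34998 + 1095*41) = (-46*(-42) + 2383)/(34998 + 44895) = (1932 + 2383)/79893 = 4315*(1/79893) = 4315/79893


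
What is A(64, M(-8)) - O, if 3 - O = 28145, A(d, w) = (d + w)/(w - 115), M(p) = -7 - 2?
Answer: 3489553/124 ≈ 28142.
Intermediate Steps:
M(p) = -9
A(d, w) = (d + w)/(-115 + w)
O = -28142 (O = 3 - 1*28145 = 3 - 28145 = -28142)
A(64, M(-8)) - O = (64 - 9)/(-115 - 9) - 1*(-28142) = 55/(-124) + 28142 = -1/124*55 + 28142 = -55/124 + 28142 = 3489553/124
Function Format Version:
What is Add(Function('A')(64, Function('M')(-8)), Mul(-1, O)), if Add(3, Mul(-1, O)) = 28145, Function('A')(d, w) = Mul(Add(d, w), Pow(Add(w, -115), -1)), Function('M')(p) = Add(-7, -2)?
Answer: Rational(3489553, 124) ≈ 28142.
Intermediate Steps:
Function('M')(p) = -9
Function('A')(d, w) = Mul(Pow(Add(-115, w), -1), Add(d, w)) (Function('A')(d, w) = Mul(Add(d, w), Pow(Add(-115, w), -1)) = Mul(Pow(Add(-115, w), -1), Add(d, w)))
O = -28142 (O = Add(3, Mul(-1, 28145)) = Add(3, -28145) = -28142)
Add(Function('A')(64, Function('M')(-8)), Mul(-1, O)) = Add(Mul(Pow(Add(-115, -9), -1), Add(64, -9)), Mul(-1, -28142)) = Add(Mul(Pow(-124, -1), 55), 28142) = Add(Mul(Rational(-1, 124), 55), 28142) = Add(Rational(-55, 124), 28142) = Rational(3489553, 124)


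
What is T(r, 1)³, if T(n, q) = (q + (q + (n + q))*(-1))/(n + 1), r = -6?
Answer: -1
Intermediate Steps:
T(n, q) = (-n - q)/(1 + n) (T(n, q) = (q + (n + 2*q)*(-1))/(1 + n) = (q + (-n - 2*q))/(1 + n) = (-n - q)/(1 + n))
T(r, 1)³ = ((-1*(-6) - 1*1)/(1 - 6))³ = ((6 - 1)/(-5))³ = (-⅕*5)³ = (-1)³ = -1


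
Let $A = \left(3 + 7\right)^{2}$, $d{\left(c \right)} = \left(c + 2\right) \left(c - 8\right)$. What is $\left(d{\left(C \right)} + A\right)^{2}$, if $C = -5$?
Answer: $19321$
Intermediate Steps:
$d{\left(c \right)} = \left(-8 + c\right) \left(2 + c\right)$ ($d{\left(c \right)} = \left(2 + c\right) \left(-8 + c\right) = \left(-8 + c\right) \left(2 + c\right)$)
$A = 100$ ($A = 10^{2} = 100$)
$\left(d{\left(C \right)} + A\right)^{2} = \left(\left(-16 + \left(-5\right)^{2} - -30\right) + 100\right)^{2} = \left(\left(-16 + 25 + 30\right) + 100\right)^{2} = \left(39 + 100\right)^{2} = 139^{2} = 19321$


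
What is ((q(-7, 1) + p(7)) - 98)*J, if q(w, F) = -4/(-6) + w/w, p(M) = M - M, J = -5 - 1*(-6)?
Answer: -289/3 ≈ -96.333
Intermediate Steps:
J = 1 (J = -5 + 6 = 1)
p(M) = 0
q(w, F) = 5/3 (q(w, F) = -4*(-⅙) + 1 = ⅔ + 1 = 5/3)
((q(-7, 1) + p(7)) - 98)*J = ((5/3 + 0) - 98)*1 = (5/3 - 98)*1 = -289/3*1 = -289/3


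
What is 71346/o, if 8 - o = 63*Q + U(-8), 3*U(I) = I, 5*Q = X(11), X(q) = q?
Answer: -1070190/1919 ≈ -557.68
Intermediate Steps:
Q = 11/5 (Q = (⅕)*11 = 11/5 ≈ 2.2000)
U(I) = I/3
o = -1919/15 (o = 8 - (63*(11/5) + (⅓)*(-8)) = 8 - (693/5 - 8/3) = 8 - 1*2039/15 = 8 - 2039/15 = -1919/15 ≈ -127.93)
71346/o = 71346/(-1919/15) = 71346*(-15/1919) = -1070190/1919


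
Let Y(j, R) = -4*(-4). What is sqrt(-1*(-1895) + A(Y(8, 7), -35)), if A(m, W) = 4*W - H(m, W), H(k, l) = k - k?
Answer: 3*sqrt(195) ≈ 41.893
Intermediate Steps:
H(k, l) = 0
Y(j, R) = 16
A(m, W) = 4*W (A(m, W) = 4*W - 1*0 = 4*W + 0 = 4*W)
sqrt(-1*(-1895) + A(Y(8, 7), -35)) = sqrt(-1*(-1895) + 4*(-35)) = sqrt(1895 - 140) = sqrt(1755) = 3*sqrt(195)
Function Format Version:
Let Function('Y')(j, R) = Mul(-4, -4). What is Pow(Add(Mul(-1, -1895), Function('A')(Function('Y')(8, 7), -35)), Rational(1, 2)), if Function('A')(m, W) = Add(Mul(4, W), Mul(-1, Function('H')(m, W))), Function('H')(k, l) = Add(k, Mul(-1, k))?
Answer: Mul(3, Pow(195, Rational(1, 2))) ≈ 41.893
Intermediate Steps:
Function('H')(k, l) = 0
Function('Y')(j, R) = 16
Function('A')(m, W) = Mul(4, W) (Function('A')(m, W) = Add(Mul(4, W), Mul(-1, 0)) = Add(Mul(4, W), 0) = Mul(4, W))
Pow(Add(Mul(-1, -1895), Function('A')(Function('Y')(8, 7), -35)), Rational(1, 2)) = Pow(Add(Mul(-1, -1895), Mul(4, -35)), Rational(1, 2)) = Pow(Add(1895, -140), Rational(1, 2)) = Pow(1755, Rational(1, 2)) = Mul(3, Pow(195, Rational(1, 2)))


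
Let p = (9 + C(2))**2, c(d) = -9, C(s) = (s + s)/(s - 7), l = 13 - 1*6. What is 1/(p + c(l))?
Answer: 25/1456 ≈ 0.017170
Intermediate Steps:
l = 7 (l = 13 - 6 = 7)
C(s) = 2*s/(-7 + s) (C(s) = (2*s)/(-7 + s) = 2*s/(-7 + s))
p = 1681/25 (p = (9 + 2*2/(-7 + 2))**2 = (9 + 2*2/(-5))**2 = (9 + 2*2*(-1/5))**2 = (9 - 4/5)**2 = (41/5)**2 = 1681/25 ≈ 67.240)
1/(p + c(l)) = 1/(1681/25 - 9) = 1/(1456/25) = 25/1456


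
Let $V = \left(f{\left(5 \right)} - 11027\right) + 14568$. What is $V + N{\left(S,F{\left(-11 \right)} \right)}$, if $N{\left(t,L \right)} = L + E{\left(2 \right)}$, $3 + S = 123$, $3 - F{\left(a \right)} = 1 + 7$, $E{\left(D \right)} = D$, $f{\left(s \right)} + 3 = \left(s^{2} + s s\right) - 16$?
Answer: $3569$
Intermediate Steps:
$f{\left(s \right)} = -19 + 2 s^{2}$ ($f{\left(s \right)} = -3 - \left(16 - s^{2} - s s\right) = -3 + \left(\left(s^{2} + s^{2}\right) - 16\right) = -3 + \left(2 s^{2} - 16\right) = -3 + \left(-16 + 2 s^{2}\right) = -19 + 2 s^{2}$)
$F{\left(a \right)} = -5$ ($F{\left(a \right)} = 3 - \left(1 + 7\right) = 3 - 8 = -5$)
$S = 120$ ($S = -3 + 123 = 120$)
$N{\left(t,L \right)} = 2 + L$ ($N{\left(t,L \right)} = L + 2 = 2 + L$)
$V = 3572$ ($V = \left(\left(-19 + 2 \cdot 5^{2}\right) - 11027\right) + 14568 = \left(\left(-19 + 2 \cdot 25\right) - 11027\right) + 14568 = \left(\left(-19 + 50\right) - 11027\right) + 14568 = \left(31 - 11027\right) + 14568 = -10996 + 14568 = 3572$)
$V + N{\left(S,F{\left(-11 \right)} \right)} = 3572 + \left(2 - 5\right) = 3572 - 3 = 3569$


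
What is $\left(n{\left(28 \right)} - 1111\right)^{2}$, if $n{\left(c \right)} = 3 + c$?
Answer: $1166400$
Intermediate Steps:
$\left(n{\left(28 \right)} - 1111\right)^{2} = \left(\left(3 + 28\right) - 1111\right)^{2} = \left(31 - 1111\right)^{2} = \left(-1080\right)^{2} = 1166400$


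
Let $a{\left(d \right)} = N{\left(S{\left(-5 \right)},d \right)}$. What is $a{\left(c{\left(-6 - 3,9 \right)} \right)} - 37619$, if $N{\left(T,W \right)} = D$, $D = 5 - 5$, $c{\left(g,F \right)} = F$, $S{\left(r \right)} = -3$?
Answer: $-37619$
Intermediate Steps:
$D = 0$
$N{\left(T,W \right)} = 0$
$a{\left(d \right)} = 0$
$a{\left(c{\left(-6 - 3,9 \right)} \right)} - 37619 = 0 - 37619 = -37619$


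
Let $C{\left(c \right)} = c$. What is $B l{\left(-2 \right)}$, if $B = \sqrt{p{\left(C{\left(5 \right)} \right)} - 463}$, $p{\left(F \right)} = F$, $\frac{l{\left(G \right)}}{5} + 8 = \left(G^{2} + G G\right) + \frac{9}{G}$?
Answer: $- \frac{45 i \sqrt{458}}{2} \approx - 481.52 i$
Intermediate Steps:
$l{\left(G \right)} = -40 + 10 G^{2} + \frac{45}{G}$ ($l{\left(G \right)} = -40 + 5 \left(\left(G^{2} + G G\right) + \frac{9}{G}\right) = -40 + 5 \left(\left(G^{2} + G^{2}\right) + \frac{9}{G}\right) = -40 + 5 \left(2 G^{2} + \frac{9}{G}\right) = -40 + \left(10 G^{2} + \frac{45}{G}\right) = -40 + 10 G^{2} + \frac{45}{G}$)
$B = i \sqrt{458}$ ($B = \sqrt{5 - 463} = \sqrt{-458} = i \sqrt{458} \approx 21.401 i$)
$B l{\left(-2 \right)} = i \sqrt{458} \left(-40 + 10 \left(-2\right)^{2} + \frac{45}{-2}\right) = i \sqrt{458} \left(-40 + 10 \cdot 4 + 45 \left(- \frac{1}{2}\right)\right) = i \sqrt{458} \left(-40 + 40 - \frac{45}{2}\right) = i \sqrt{458} \left(- \frac{45}{2}\right) = - \frac{45 i \sqrt{458}}{2}$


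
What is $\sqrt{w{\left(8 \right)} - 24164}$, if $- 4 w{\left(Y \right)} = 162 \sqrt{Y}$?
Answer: $\sqrt{-24164 - 81 \sqrt{2}} \approx 155.82 i$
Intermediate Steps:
$w{\left(Y \right)} = - \frac{81 \sqrt{Y}}{2}$ ($w{\left(Y \right)} = - \frac{162 \sqrt{Y}}{4} = - \frac{81 \sqrt{Y}}{2}$)
$\sqrt{w{\left(8 \right)} - 24164} = \sqrt{- \frac{81 \sqrt{8}}{2} - 24164} = \sqrt{- \frac{81 \cdot 2 \sqrt{2}}{2} - 24164} = \sqrt{- 81 \sqrt{2} - 24164} = \sqrt{-24164 - 81 \sqrt{2}}$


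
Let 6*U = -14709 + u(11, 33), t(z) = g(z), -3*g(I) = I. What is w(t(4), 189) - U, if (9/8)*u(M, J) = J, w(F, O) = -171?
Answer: 40961/18 ≈ 2275.6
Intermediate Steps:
g(I) = -I/3
t(z) = -z/3
u(M, J) = 8*J/9
U = -44039/18 (U = (-14709 + (8/9)*33)/6 = (-14709 + 88/3)/6 = (⅙)*(-44039/3) = -44039/18 ≈ -2446.6)
w(t(4), 189) - U = -171 - 1*(-44039/18) = -171 + 44039/18 = 40961/18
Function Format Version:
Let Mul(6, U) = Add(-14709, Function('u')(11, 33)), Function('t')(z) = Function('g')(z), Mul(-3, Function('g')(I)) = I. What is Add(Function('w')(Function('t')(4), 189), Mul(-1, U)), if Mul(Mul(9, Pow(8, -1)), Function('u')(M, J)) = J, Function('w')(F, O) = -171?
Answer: Rational(40961, 18) ≈ 2275.6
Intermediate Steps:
Function('g')(I) = Mul(Rational(-1, 3), I)
Function('t')(z) = Mul(Rational(-1, 3), z)
Function('u')(M, J) = Mul(Rational(8, 9), J)
U = Rational(-44039, 18) (U = Mul(Rational(1, 6), Add(-14709, Mul(Rational(8, 9), 33))) = Mul(Rational(1, 6), Add(-14709, Rational(88, 3))) = Mul(Rational(1, 6), Rational(-44039, 3)) = Rational(-44039, 18) ≈ -2446.6)
Add(Function('w')(Function('t')(4), 189), Mul(-1, U)) = Add(-171, Mul(-1, Rational(-44039, 18))) = Add(-171, Rational(44039, 18)) = Rational(40961, 18)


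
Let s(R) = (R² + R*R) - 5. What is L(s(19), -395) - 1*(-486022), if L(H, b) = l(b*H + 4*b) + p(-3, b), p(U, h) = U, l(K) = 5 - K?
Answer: 770819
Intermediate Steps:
s(R) = -5 + 2*R² (s(R) = (R² + R²) - 5 = 2*R² - 5 = -5 + 2*R²)
L(H, b) = 2 - 4*b - H*b (L(H, b) = (5 - (b*H + 4*b)) - 3 = (5 - (H*b + 4*b)) - 3 = (5 - (4*b + H*b)) - 3 = (5 + (-4*b - H*b)) - 3 = (5 - 4*b - H*b) - 3 = 2 - 4*b - H*b)
L(s(19), -395) - 1*(-486022) = (2 - 1*(-395)*(4 + (-5 + 2*19²))) - 1*(-486022) = (2 - 1*(-395)*(4 + (-5 + 2*361))) + 486022 = (2 - 1*(-395)*(4 + (-5 + 722))) + 486022 = (2 - 1*(-395)*(4 + 717)) + 486022 = (2 - 1*(-395)*721) + 486022 = (2 + 284795) + 486022 = 284797 + 486022 = 770819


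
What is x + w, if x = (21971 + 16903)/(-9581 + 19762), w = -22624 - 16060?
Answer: -393802930/10181 ≈ -38680.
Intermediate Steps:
w = -38684
x = 38874/10181 ≈ 3.8183
x + w = 38874/10181 - 38684 = -393802930/10181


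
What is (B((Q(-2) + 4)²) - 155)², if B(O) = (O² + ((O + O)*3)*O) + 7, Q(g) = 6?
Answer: 4879301904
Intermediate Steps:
B(O) = 7 + 7*O² (B(O) = (O² + ((2*O)*3)*O) + 7 = (O² + (6*O)*O) + 7 = (O² + 6*O²) + 7 = 7*O² + 7 = 7 + 7*O²)
(B((Q(-2) + 4)²) - 155)² = ((7 + 7*((6 + 4)²)²) - 155)² = ((7 + 7*(10²)²) - 155)² = ((7 + 7*100²) - 155)² = ((7 + 7*10000) - 155)² = ((7 + 70000) - 155)² = (70007 - 155)² = 69852² = 4879301904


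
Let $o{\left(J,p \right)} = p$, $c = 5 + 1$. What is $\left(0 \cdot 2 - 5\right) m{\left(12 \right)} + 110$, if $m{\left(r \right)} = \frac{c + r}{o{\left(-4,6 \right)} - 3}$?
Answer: $80$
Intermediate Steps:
$c = 6$
$m{\left(r \right)} = 2 + \frac{r}{3}$ ($m{\left(r \right)} = \frac{6 + r}{6 - 3} = \frac{6 + r}{3} = \left(6 + r\right) \frac{1}{3} = 2 + \frac{r}{3}$)
$\left(0 \cdot 2 - 5\right) m{\left(12 \right)} + 110 = \left(0 \cdot 2 - 5\right) \left(2 + \frac{1}{3} \cdot 12\right) + 110 = \left(0 - 5\right) \left(2 + 4\right) + 110 = \left(-5\right) 6 + 110 = -30 + 110 = 80$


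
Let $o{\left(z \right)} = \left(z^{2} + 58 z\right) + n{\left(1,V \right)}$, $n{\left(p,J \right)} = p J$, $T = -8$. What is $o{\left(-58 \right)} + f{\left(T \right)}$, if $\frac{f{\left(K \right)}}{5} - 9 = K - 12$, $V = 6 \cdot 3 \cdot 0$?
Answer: $-55$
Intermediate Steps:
$V = 0$ ($V = 18 \cdot 0 = 0$)
$n{\left(p,J \right)} = J p$
$o{\left(z \right)} = z^{2} + 58 z$ ($o{\left(z \right)} = \left(z^{2} + 58 z\right) + 0 \cdot 1 = \left(z^{2} + 58 z\right) + 0 = z^{2} + 58 z$)
$f{\left(K \right)} = -15 + 5 K$ ($f{\left(K \right)} = 45 + 5 \left(K - 12\right) = 45 + 5 \left(-12 + K\right) = 45 + \left(-60 + 5 K\right) = -15 + 5 K$)
$o{\left(-58 \right)} + f{\left(T \right)} = - 58 \left(58 - 58\right) + \left(-15 + 5 \left(-8\right)\right) = \left(-58\right) 0 - 55 = 0 - 55 = -55$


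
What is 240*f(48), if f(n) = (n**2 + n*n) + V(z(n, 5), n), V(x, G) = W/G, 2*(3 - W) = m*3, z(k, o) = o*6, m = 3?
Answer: 2211825/2 ≈ 1.1059e+6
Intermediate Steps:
z(k, o) = 6*o
W = -3/2 (W = 3 - 3*3/2 = 3 - 1/2*9 = 3 - 9/2 = -3/2 ≈ -1.5000)
V(x, G) = -3/(2*G)
f(n) = 2*n**2 - 3/(2*n) (f(n) = (n**2 + n*n) - 3/(2*n) = (n**2 + n**2) - 3/(2*n) = 2*n**2 - 3/(2*n))
240*f(48) = 240*((1/2)*(-3 + 4*48**3)/48) = 240*((1/2)*(1/48)*(-3 + 4*110592)) = 240*((1/2)*(1/48)*(-3 + 442368)) = 240*((1/2)*(1/48)*442365) = 240*(147455/32) = 2211825/2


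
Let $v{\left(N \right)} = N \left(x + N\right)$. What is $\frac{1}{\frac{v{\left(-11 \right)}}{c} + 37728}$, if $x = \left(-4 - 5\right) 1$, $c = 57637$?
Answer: $\frac{57637}{2174528956} \approx 2.6505 \cdot 10^{-5}$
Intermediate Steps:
$x = -9$ ($x = \left(-9\right) 1 = -9$)
$v{\left(N \right)} = N \left(-9 + N\right)$
$\frac{1}{\frac{v{\left(-11 \right)}}{c} + 37728} = \frac{1}{\frac{\left(-11\right) \left(-9 - 11\right)}{57637} + 37728} = \frac{1}{\left(-11\right) \left(-20\right) \frac{1}{57637} + 37728} = \frac{1}{220 \cdot \frac{1}{57637} + 37728} = \frac{1}{\frac{220}{57637} + 37728} = \frac{1}{\frac{2174528956}{57637}} = \frac{57637}{2174528956}$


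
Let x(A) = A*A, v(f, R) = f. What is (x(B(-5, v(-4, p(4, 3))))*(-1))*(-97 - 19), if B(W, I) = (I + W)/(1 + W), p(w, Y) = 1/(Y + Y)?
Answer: 2349/4 ≈ 587.25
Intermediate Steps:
p(w, Y) = 1/(2*Y)
B(W, I) = (I + W)/(1 + W)
x(A) = A²
(x(B(-5, v(-4, p(4, 3))))*(-1))*(-97 - 19) = (((-4 - 5)/(1 - 5))²*(-1))*(-97 - 19) = ((-9/(-4))²*(-1))*(-116) = ((-¼*(-9))²*(-1))*(-116) = ((9/4)²*(-1))*(-116) = ((81/16)*(-1))*(-116) = -81/16*(-116) = 2349/4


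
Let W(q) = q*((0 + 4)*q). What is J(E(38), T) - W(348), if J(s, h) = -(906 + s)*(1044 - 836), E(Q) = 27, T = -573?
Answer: -678480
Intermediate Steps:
J(s, h) = -188448 - 208*s (J(s, h) = -(906 + s)*208 = -(188448 + 208*s) = -188448 - 208*s)
W(q) = 4*q² (W(q) = q*(4*q) = 4*q²)
J(E(38), T) - W(348) = (-188448 - 208*27) - 4*348² = (-188448 - 5616) - 4*121104 = -194064 - 1*484416 = -194064 - 484416 = -678480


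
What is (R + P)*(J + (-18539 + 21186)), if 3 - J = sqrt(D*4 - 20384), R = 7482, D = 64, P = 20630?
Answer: 74496800 - 112448*I*sqrt(1258) ≈ 7.4497e+7 - 3.9883e+6*I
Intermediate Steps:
J = 3 - 4*I*sqrt(1258) (J = 3 - sqrt(64*4 - 20384) = 3 - sqrt(256 - 20384) = 3 - sqrt(-20128) = 3 - 4*I*sqrt(1258) ≈ 3.0 - 141.87*I)
(R + P)*(J + (-18539 + 21186)) = (7482 + 20630)*((3 - 4*I*sqrt(1258)) + (-18539 + 21186)) = 28112*((3 - 4*I*sqrt(1258)) + 2647) = 28112*(2650 - 4*I*sqrt(1258)) = 74496800 - 112448*I*sqrt(1258)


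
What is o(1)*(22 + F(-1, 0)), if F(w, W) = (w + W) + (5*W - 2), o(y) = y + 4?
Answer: 95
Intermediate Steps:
o(y) = 4 + y
F(w, W) = -2 + w + 6*W (F(w, W) = (W + w) + (-2 + 5*W) = -2 + w + 6*W)
o(1)*(22 + F(-1, 0)) = (4 + 1)*(22 + (-2 - 1 + 6*0)) = 5*(22 + (-2 - 1 + 0)) = 5*(22 - 3) = 5*19 = 95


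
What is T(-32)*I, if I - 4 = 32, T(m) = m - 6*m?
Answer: 5760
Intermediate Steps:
T(m) = -5*m (T(m) = m - 6*m = -5*m)
I = 36 (I = 4 + 32 = 36)
T(-32)*I = -5*(-32)*36 = 160*36 = 5760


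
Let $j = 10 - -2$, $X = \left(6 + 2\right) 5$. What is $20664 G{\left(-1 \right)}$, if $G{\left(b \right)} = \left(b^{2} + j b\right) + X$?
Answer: $599256$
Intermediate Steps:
$X = 40$ ($X = 8 \cdot 5 = 40$)
$j = 12$ ($j = 10 + 2 = 12$)
$G{\left(b \right)} = 40 + b^{2} + 12 b$ ($G{\left(b \right)} = \left(b^{2} + 12 b\right) + 40 = 40 + b^{2} + 12 b$)
$20664 G{\left(-1 \right)} = 20664 \left(40 + \left(-1\right)^{2} + 12 \left(-1\right)\right) = 20664 \left(40 + 1 - 12\right) = 20664 \cdot 29 = 599256$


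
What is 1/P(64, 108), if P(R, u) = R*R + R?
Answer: 1/4160 ≈ 0.00024038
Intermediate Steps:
P(R, u) = R + R² (P(R, u) = R² + R = R + R²)
1/P(64, 108) = 1/(64*(1 + 64)) = 1/(64*65) = 1/4160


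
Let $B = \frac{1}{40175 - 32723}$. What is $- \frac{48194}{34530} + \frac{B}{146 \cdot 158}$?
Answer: $- \frac{1380780070709}{989300245680} \approx -1.3957$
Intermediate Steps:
$B = \frac{1}{7452} \approx 0.00013419$
$- \frac{48194}{34530} + \frac{B}{146 \cdot 158} = - \frac{48194}{34530} + \frac{1}{7452 \cdot 146 \cdot 158} = \left(-48194\right) \frac{1}{34530} + \frac{1}{7452 \cdot 23068} = - \frac{24097}{17265} + \frac{1}{7452} \cdot \frac{1}{23068} = - \frac{24097}{17265} + \frac{1}{171902736} = - \frac{1380780070709}{989300245680}$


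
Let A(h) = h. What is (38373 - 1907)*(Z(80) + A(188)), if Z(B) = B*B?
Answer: 240238008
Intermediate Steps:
Z(B) = B²
(38373 - 1907)*(Z(80) + A(188)) = (38373 - 1907)*(80² + 188) = 36466*(6400 + 188) = 36466*6588 = 240238008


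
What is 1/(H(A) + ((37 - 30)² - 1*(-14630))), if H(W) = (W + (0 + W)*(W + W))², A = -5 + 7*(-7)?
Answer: 1/33399963 ≈ 2.9940e-8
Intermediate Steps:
A = -54 (A = -5 - 49 = -54)
H(W) = (W + 2*W²)² (H(W) = (W + W*(2*W))² = (W + 2*W²)²)
1/(H(A) + ((37 - 30)² - 1*(-14630))) = 1/((-54)²*(1 + 2*(-54))² + ((37 - 30)² - 1*(-14630))) = 1/(2916*(1 - 108)² + (7² + 14630)) = 1/(2916*(-107)² + (49 + 14630)) = 1/(2916*11449 + 14679) = 1/(33385284 + 14679) = 1/33399963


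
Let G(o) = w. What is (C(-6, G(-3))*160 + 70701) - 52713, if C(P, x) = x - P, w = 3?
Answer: 19428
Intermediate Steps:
G(o) = 3
(C(-6, G(-3))*160 + 70701) - 52713 = ((3 - 1*(-6))*160 + 70701) - 52713 = ((3 + 6)*160 + 70701) - 52713 = (9*160 + 70701) - 52713 = (1440 + 70701) - 52713 = 72141 - 52713 = 19428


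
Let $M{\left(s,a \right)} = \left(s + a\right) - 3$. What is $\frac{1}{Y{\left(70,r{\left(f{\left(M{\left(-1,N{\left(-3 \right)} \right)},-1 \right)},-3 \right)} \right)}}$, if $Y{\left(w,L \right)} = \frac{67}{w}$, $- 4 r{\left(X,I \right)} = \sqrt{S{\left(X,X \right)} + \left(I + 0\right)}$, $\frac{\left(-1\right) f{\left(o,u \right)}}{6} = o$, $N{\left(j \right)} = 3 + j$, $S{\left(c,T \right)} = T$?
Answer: $\frac{70}{67} \approx 1.0448$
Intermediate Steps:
$M{\left(s,a \right)} = -3 + a + s$ ($M{\left(s,a \right)} = \left(a + s\right) - 3 = -3 + a + s$)
$f{\left(o,u \right)} = - 6 o$
$r{\left(X,I \right)} = - \frac{\sqrt{I + X}}{4}$ ($r{\left(X,I \right)} = - \frac{\sqrt{X + \left(I + 0\right)}}{4} = - \frac{\sqrt{X + I}}{4} = - \frac{\sqrt{I + X}}{4}$)
$\frac{1}{Y{\left(70,r{\left(f{\left(M{\left(-1,N{\left(-3 \right)} \right)},-1 \right)},-3 \right)} \right)}} = \frac{1}{67 \cdot \frac{1}{70}} = \frac{1}{\frac{67}{70}} = \frac{70}{67}$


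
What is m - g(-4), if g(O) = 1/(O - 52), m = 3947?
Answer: 221033/56 ≈ 3947.0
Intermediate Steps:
g(O) = 1/(-52 + O)
m - g(-4) = 3947 - 1/(-52 - 4) = 3947 - 1/(-56) = 3947 - 1*(-1/56) = 3947 + 1/56 = 221033/56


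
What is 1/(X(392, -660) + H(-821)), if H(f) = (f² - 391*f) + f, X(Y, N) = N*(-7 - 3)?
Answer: 1/1000831 ≈ 9.9917e-7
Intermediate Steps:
X(Y, N) = -10*N (X(Y, N) = N*(-10) = -10*N)
H(f) = f² - 390*f
1/(X(392, -660) + H(-821)) = 1/(-10*(-660) - 821*(-390 - 821)) = 1/(6600 - 821*(-1211)) = 1/(6600 + 994231) = 1/1000831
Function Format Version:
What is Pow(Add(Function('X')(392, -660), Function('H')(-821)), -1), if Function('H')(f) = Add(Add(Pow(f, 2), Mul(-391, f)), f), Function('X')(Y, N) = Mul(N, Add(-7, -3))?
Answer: Rational(1, 1000831) ≈ 9.9917e-7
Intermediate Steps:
Function('X')(Y, N) = Mul(-10, N) (Function('X')(Y, N) = Mul(N, -10) = Mul(-10, N))
Function('H')(f) = Add(Pow(f, 2), Mul(-390, f))
Pow(Add(Function('X')(392, -660), Function('H')(-821)), -1) = Pow(Add(Mul(-10, -660), Mul(-821, Add(-390, -821))), -1) = Pow(Add(6600, Mul(-821, -1211)), -1) = Pow(Add(6600, 994231), -1) = Pow(1000831, -1) = Rational(1, 1000831)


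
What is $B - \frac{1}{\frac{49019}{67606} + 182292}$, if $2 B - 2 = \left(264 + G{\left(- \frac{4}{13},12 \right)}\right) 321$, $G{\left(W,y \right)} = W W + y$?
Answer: $\frac{92296269953508715}{2082769853099} \approx 44314.0$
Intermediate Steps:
$G{\left(W,y \right)} = y + W^{2}$ ($G{\left(W,y \right)} = W^{2} + y = y + W^{2}$)
$B = \frac{7489099}{169}$ ($B = 1 + \frac{\left(264 + \left(12 + \left(- \frac{4}{13}\right)^{2}\right)\right) 321}{2} = 1 + \frac{\left(264 + \left(12 + \frac{16}{169}\right)\right) 321}{2} = 1 + \frac{\left(264 + \frac{2044}{169}\right) 321}{2} = 1 + \frac{\frac{46660}{169} \cdot 321}{2} = 1 + \frac{1}{2} \cdot \frac{14977860}{169} = 1 + \frac{7488930}{169} = \frac{7489099}{169} \approx 44314.0$)
$B - \frac{1}{\frac{49019}{67606} + 182292} = \frac{7489099}{169} - \frac{1}{\frac{49019}{67606} + 182292} = \frac{7489099}{169} - \frac{1}{\frac{12324081971}{67606}} = \frac{7489099}{169} - \frac{67606}{12324081971} = \frac{92296269953508715}{2082769853099}$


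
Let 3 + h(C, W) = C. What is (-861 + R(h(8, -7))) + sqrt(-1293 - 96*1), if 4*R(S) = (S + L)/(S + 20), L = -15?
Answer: -8611/10 + I*sqrt(1389) ≈ -861.1 + 37.269*I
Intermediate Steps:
h(C, W) = -3 + C
R(S) = (-15 + S)/(4*(20 + S)) (R(S) = ((S - 15)/(S + 20))/4 = ((-15 + S)/(20 + S))/4 = (-15 + S)/(4*(20 + S)))
(-861 + R(h(8, -7))) + sqrt(-1293 - 96*1) = (-861 + (-15 + (-3 + 8))/(4*(20 + (-3 + 8)))) + sqrt(-1293 - 96*1) = (-861 + (-15 + 5)/(4*(20 + 5))) + sqrt(-1293 - 96) = (-861 + (1/4)*(-10)/25) + sqrt(-1389) = (-861 + (1/4)*(1/25)*(-10)) + I*sqrt(1389) = (-861 - 1/10) + I*sqrt(1389) = -8611/10 + I*sqrt(1389)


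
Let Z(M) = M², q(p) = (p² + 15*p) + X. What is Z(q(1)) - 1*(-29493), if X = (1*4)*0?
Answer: 29749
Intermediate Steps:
X = 0 (X = 4*0 = 0)
q(p) = p² + 15*p (q(p) = (p² + 15*p) + 0 = p² + 15*p)
Z(q(1)) - 1*(-29493) = (1*(15 + 1))² - 1*(-29493) = (1*16)² + 29493 = 16² + 29493 = 256 + 29493 = 29749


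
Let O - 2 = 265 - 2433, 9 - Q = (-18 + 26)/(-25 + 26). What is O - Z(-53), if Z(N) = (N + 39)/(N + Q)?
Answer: -56323/26 ≈ -2166.3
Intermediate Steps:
Q = 1 (Q = 9 - (-18 + 26)/(-25 + 26) = 9 - 8/1 = 9 - 8 = 1)
O = -2166 (O = 2 + (265 - 2433) = 2 - 2168 = -2166)
Z(N) = (39 + N)/(1 + N) (Z(N) = (N + 39)/(N + 1) = (39 + N)/(1 + N))
O - Z(-53) = -2166 - (39 - 53)/(1 - 53) = -2166 - (-14)/(-52) = -2166 - (-1)*(-14)/52 = -2166 - 1*7/26 = -2166 - 7/26 = -56323/26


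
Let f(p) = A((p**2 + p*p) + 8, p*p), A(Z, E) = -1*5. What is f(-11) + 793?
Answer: 788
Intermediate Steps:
A(Z, E) = -5
f(p) = -5
f(-11) + 793 = -5 + 793 = 788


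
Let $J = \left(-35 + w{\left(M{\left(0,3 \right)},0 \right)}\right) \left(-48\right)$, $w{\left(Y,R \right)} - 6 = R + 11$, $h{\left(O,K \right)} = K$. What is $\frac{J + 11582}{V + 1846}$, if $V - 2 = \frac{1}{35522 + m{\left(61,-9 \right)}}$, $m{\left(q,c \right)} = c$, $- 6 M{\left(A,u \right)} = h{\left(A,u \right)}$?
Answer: $\frac{441994798}{65628025} \approx 6.7348$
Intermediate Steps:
$M{\left(A,u \right)} = - \frac{u}{6}$
$w{\left(Y,R \right)} = 17 + R$ ($w{\left(Y,R \right)} = 6 + \left(R + 11\right) = 6 + \left(11 + R\right) = 17 + R$)
$J = 864$ ($J = \left(-35 + \left(17 + 0\right)\right) \left(-48\right) = \left(-35 + 17\right) \left(-48\right) = \left(-18\right) \left(-48\right) = 864$)
$V = \frac{71027}{35513}$ ($V = 2 + \frac{1}{35522 - 9} = 2 + \frac{1}{35513} = \frac{71027}{35513} \approx 2.0$)
$\frac{J + 11582}{V + 1846} = \frac{864 + 11582}{\frac{71027}{35513} + 1846} = \frac{12446}{\frac{65628025}{35513}} = 12446 \cdot \frac{35513}{65628025} = \frac{441994798}{65628025}$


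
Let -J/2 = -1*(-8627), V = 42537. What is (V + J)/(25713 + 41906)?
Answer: 25283/67619 ≈ 0.37390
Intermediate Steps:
J = -17254 (J = -(-2)*(-8627) = -2*8627 = -17254)
(V + J)/(25713 + 41906) = (42537 - 17254)/(25713 + 41906) = 25283/67619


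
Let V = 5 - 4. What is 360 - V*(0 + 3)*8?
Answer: 336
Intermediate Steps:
V = 1
360 - V*(0 + 3)*8 = 360 - 1*(0 + 3)*8 = 360 - 1*3*8 = 360 - 3*8 = 360 - 1*24 = 360 - 24 = 336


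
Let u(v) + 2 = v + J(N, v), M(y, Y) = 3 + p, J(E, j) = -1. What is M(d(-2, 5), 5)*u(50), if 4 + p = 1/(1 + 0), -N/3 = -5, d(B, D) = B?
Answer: 0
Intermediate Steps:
N = 15 (N = -3*(-5) = 15)
p = -3 (p = -4 + 1/(1 + 0) = -4 + 1/1 = -4 + 1 = -3)
M(y, Y) = 0 (M(y, Y) = 3 - 3 = 0)
u(v) = -3 + v (u(v) = -2 + (v - 1) = -2 + (-1 + v) = -3 + v)
M(d(-2, 5), 5)*u(50) = 0*(-3 + 50) = 0*47 = 0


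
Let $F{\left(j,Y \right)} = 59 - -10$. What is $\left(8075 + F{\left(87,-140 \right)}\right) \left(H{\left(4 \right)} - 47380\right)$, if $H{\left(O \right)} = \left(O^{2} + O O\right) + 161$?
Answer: $-384290928$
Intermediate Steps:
$F{\left(j,Y \right)} = 69$ ($F{\left(j,Y \right)} = 59 + 10 = 69$)
$H{\left(O \right)} = 161 + 2 O^{2}$ ($H{\left(O \right)} = \left(O^{2} + O^{2}\right) + 161 = 2 O^{2} + 161 = 161 + 2 O^{2}$)
$\left(8075 + F{\left(87,-140 \right)}\right) \left(H{\left(4 \right)} - 47380\right) = \left(8075 + 69\right) \left(\left(161 + 2 \cdot 4^{2}\right) - 47380\right) = 8144 \left(\left(161 + 2 \cdot 16\right) - 47380\right) = 8144 \left(\left(161 + 32\right) - 47380\right) = 8144 \left(193 - 47380\right) = 8144 \left(-47187\right) = -384290928$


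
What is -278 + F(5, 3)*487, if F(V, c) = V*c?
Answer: 7027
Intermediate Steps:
-278 + F(5, 3)*487 = -278 + (5*3)*487 = -278 + 15*487 = -278 + 7305 = 7027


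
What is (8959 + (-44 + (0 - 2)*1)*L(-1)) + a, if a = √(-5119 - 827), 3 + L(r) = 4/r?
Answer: 9281 + I*√5946 ≈ 9281.0 + 77.11*I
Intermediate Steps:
L(r) = -3 + 4/r
a = I*√5946 (a = √(-5946) = I*√5946 ≈ 77.11*I)
(8959 + (-44 + (0 - 2)*1)*L(-1)) + a = (8959 + (-44 + (0 - 2)*1)*(-3 + 4/(-1))) + I*√5946 = (8959 + (-44 - 2*1)*(-3 + 4*(-1))) + I*√5946 = (8959 + (-44 - 2)*(-3 - 4)) + I*√5946 = (8959 - 46*(-7)) + I*√5946 = (8959 + 322) + I*√5946 = 9281 + I*√5946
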